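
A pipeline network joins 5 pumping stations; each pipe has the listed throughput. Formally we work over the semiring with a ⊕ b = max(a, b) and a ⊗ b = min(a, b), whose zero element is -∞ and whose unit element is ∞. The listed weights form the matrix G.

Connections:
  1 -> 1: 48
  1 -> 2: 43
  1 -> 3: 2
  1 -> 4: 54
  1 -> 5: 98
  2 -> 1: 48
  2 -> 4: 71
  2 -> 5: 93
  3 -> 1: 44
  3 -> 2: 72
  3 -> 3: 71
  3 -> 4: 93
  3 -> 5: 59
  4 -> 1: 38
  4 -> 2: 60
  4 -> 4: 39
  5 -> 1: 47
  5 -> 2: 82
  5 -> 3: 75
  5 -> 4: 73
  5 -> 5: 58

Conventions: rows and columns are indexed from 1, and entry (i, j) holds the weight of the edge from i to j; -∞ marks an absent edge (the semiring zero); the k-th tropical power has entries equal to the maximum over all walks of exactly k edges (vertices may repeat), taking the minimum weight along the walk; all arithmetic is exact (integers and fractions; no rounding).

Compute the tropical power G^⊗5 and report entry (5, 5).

G^⊗2:
  [48, 82, 75, 73, 58]
  [48, 82, 75, 73, 58]
  [48, 71, 71, 71, 72]
  [48, 39, 2, 60, 60]
  [48, 72, 71, 75, 82]
G^⊗3:
  [48, 72, 71, 75, 82]
  [48, 72, 71, 75, 82]
  [48, 72, 72, 72, 71]
  [48, 60, 60, 60, 58]
  [48, 82, 75, 73, 72]
G^⊗4:
  [48, 82, 75, 73, 72]
  [48, 82, 75, 73, 72]
  [48, 72, 71, 72, 72]
  [48, 60, 60, 60, 60]
  [48, 72, 72, 75, 82]
G^⊗5:
  [48, 72, 72, 75, 82]
  [48, 72, 72, 75, 82]
  [48, 72, 72, 72, 72]
  [48, 60, 60, 60, 60]
  [48, 82, 75, 73, 72]
Key observation: the optimum is the walk 5->2->5->3->2->5, with weight 82 min 93 min 75 min 72 min 93 = 72.
Optimal value attained by: walk 5->2->5->3->2->5.
Answer: (G^⊗5)[5][5] = 72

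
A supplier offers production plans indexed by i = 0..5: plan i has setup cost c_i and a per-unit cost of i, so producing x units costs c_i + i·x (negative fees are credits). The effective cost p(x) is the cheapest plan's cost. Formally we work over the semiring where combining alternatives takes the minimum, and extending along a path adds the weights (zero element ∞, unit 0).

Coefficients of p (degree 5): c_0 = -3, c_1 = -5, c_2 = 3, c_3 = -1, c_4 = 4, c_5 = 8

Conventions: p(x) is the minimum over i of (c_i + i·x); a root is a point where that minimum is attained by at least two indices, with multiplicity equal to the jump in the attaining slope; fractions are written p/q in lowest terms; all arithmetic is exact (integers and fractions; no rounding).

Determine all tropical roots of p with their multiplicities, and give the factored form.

hull edge (i=0, c=-3) to (i=1, c=-5): slope -2, span 1
hull edge (i=1, c=-5) to (i=3, c=-1): slope 2, span 2
hull edge (i=3, c=-1) to (i=5, c=8): slope 9/2, span 2
Factored form: p(x) = 8 ⊗ (x ⊕ (-9/2)) ⊗ (x ⊕ (-9/2)) ⊗ (x ⊕ (-2)) ⊗ (x ⊕ (-2)) ⊗ (x ⊕ 2)
Answer: roots = -9/2 (mult 2), -2 (mult 2), 2 (mult 1)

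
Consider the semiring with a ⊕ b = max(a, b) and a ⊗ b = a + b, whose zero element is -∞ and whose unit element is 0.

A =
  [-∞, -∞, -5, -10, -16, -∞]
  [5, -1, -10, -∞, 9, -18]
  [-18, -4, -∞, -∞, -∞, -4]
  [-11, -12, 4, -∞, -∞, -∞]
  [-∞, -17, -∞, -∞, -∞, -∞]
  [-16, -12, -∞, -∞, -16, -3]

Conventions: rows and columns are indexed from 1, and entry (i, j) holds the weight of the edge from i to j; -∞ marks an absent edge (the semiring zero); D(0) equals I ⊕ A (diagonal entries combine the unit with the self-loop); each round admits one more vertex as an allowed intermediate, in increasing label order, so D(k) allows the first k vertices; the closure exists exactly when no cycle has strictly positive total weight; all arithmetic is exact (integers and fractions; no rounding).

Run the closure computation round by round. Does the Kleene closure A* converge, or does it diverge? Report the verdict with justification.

D(0):
  [0, -∞, -5, -10, -16, -∞]
  [5, 0, -10, -∞, 9, -18]
  [-18, -4, 0, -∞, -∞, -4]
  [-11, -12, 4, 0, -∞, -∞]
  [-∞, -17, -∞, -∞, 0, -∞]
  [-16, -12, -∞, -∞, -16, 0]
D(1):
  [0, -∞, -5, -10, -16, -∞]
  [5, 0, 0, -5, 9, -18]
  [-18, -4, 0, -28, -34, -4]
  [-11, -12, 4, 0, -27, -∞]
  [-∞, -17, -∞, -∞, 0, -∞]
  [-16, -12, -21, -26, -16, 0]
D(2):
  [0, -∞, -5, -10, -16, -∞]
  [5, 0, 0, -5, 9, -18]
  [1, -4, 0, -9, 5, -4]
  [-7, -12, 4, 0, -3, -30]
  [-12, -17, -17, -22, 0, -35]
  [-7, -12, -12, -17, -3, 0]
D(3):
  [0, -9, -5, -10, 0, -9]
  [5, 0, 0, -5, 9, -4]
  [1, -4, 0, -9, 5, -4]
  [5, 0, 4, 0, 9, 0]
  [-12, -17, -17, -22, 0, -21]
  [-7, -12, -12, -17, -3, 0]
D(4):
  [0, -9, -5, -10, 0, -9]
  [5, 0, 0, -5, 9, -4]
  [1, -4, 0, -9, 5, -4]
  [5, 0, 4, 0, 9, 0]
  [-12, -17, -17, -22, 0, -21]
  [-7, -12, -12, -17, -3, 0]
D(5):
  [0, -9, -5, -10, 0, -9]
  [5, 0, 0, -5, 9, -4]
  [1, -4, 0, -9, 5, -4]
  [5, 0, 4, 0, 9, 0]
  [-12, -17, -17, -22, 0, -21]
  [-7, -12, -12, -17, -3, 0]
D(6):
  [0, -9, -5, -10, 0, -9]
  [5, 0, 0, -5, 9, -4]
  [1, -4, 0, -9, 5, -4]
  [5, 0, 4, 0, 9, 0]
  [-12, -17, -17, -22, 0, -21]
  [-7, -12, -12, -17, -3, 0]
Key observation: every diagonal entry stays at the unit through all rounds, so no improving cycle exists.
Answer: CONVERGES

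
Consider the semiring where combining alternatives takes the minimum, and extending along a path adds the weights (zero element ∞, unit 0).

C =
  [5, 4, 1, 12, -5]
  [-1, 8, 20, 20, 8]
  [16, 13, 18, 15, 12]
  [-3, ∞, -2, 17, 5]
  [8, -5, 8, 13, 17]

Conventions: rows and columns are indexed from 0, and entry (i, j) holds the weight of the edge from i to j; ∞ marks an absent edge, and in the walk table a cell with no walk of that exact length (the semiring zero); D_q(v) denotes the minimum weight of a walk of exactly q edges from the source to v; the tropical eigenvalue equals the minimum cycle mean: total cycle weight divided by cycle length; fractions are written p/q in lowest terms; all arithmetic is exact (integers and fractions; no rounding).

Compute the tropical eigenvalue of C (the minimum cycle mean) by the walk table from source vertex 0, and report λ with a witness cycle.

q=0: [0, ∞, ∞, ∞, ∞]
q=1: [5, 4, 1, 12, -5]
q=2: [3, -10, 3, 8, 0]
q=3: [-11, -5, 4, 10, -2]
q=4: [-6, -7, -10, 1, -16]
q=5: [-8, -21, -8, -3, -11]
Optimal cycle mean attained by: cycle 0->4->1->0, total (-5) + (-5) + (-1), length 3.
Answer: λ = -11/3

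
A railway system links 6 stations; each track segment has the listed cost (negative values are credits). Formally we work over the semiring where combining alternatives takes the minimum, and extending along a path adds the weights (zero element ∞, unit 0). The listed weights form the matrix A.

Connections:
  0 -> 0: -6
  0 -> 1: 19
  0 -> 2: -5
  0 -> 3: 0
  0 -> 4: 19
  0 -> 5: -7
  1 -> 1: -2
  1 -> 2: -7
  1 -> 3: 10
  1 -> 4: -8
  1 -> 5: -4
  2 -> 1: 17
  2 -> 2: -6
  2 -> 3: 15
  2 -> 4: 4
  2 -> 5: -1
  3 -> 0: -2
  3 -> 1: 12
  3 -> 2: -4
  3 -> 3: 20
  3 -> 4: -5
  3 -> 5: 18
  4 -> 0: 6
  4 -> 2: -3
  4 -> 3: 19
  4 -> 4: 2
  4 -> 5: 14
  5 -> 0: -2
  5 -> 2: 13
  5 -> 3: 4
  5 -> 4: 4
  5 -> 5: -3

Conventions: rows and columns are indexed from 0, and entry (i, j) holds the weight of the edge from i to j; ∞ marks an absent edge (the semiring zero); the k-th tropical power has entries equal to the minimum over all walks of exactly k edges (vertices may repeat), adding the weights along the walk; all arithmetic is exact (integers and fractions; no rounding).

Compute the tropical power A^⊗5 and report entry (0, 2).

A^⊗2:
  [-12, 12, -11, -6, -5, -13]
  [-6, -4, -13, 0, -10, -8]
  [-3, 11, -12, 3, -2, -7]
  [-8, 10, -10, -2, -3, -9]
  [0, 14, -9, 6, 1, -4]
  [-8, 16, -7, -2, -1, -9]
A^⊗3:
  [-18, 6, -17, -12, -11, -19]
  [-12, -6, -19, -6, -12, -14]
  [-9, 5, -18, -3, -8, -13]
  [-14, 7, -16, -8, -7, -15]
  [-6, 8, -15, 0, -5, -10]
  [-14, 10, -13, -8, -7, -15]
A^⊗4:
  [-24, 0, -23, -18, -17, -25]
  [-18, -8, -25, -12, -15, -20]
  [-15, -1, -24, -9, -14, -19]
  [-20, 1, -22, -14, -13, -21]
  [-12, 2, -21, -6, -11, -16]
  [-20, 4, -19, -14, -13, -21]
A^⊗5:
  [-30, -6, -29, -24, -23, -31]
  [-24, -10, -31, -18, -21, -26]
  [-21, -7, -30, -15, -20, -25]
  [-26, -5, -28, -20, -19, -27]
  [-18, -4, -27, -12, -17, -22]
  [-26, -2, -25, -20, -19, -27]
Key observation: the optimum is the walk 0->0->0->0->0->2, with weight (-6) + (-6) + (-6) + (-6) + (-5) = -29.
Optimal value attained by: walk 0->0->0->0->0->2.
Answer: (A^⊗5)[0][2] = -29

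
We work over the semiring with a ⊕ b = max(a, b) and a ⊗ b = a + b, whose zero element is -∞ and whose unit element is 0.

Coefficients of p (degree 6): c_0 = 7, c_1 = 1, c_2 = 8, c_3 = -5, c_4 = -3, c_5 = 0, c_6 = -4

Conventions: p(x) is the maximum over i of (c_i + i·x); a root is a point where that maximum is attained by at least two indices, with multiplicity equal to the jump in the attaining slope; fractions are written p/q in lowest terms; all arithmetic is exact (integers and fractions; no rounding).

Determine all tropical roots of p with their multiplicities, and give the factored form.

hull edge (i=0, c=7) to (i=2, c=8): slope 1/2, span 2
hull edge (i=2, c=8) to (i=5, c=0): slope -8/3, span 3
hull edge (i=5, c=0) to (i=6, c=-4): slope -4, span 1
Factored form: p(x) = -4 ⊗ (x ⊕ (-1/2)) ⊗ (x ⊕ (-1/2)) ⊗ (x ⊕ 8/3) ⊗ (x ⊕ 8/3) ⊗ (x ⊕ 8/3) ⊗ (x ⊕ 4)
Answer: roots = -1/2 (mult 2), 8/3 (mult 3), 4 (mult 1)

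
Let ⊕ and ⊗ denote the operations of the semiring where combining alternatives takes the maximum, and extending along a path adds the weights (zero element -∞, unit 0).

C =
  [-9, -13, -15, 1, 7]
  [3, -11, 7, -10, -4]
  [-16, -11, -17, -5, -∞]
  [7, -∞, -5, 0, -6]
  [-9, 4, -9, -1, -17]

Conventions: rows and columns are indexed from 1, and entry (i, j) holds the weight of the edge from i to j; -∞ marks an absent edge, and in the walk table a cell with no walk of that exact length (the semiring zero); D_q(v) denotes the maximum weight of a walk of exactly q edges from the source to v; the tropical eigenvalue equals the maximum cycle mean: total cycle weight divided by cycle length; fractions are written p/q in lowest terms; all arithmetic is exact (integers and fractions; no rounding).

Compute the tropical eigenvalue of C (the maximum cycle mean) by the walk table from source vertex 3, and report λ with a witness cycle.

q=0: [-∞, -∞, 0, -∞, -∞]
q=1: [-16, -11, -17, -5, -∞]
q=2: [2, -22, -4, -5, -9]
q=3: [2, -5, -10, 3, 9]
q=4: [10, 13, 2, 8, 9]
q=5: [16, 13, 20, 11, 17]
Optimal cycle mean attained by: cycle 1->5->2->1, total 7 + 4 + 3, length 3.
Answer: λ = 14/3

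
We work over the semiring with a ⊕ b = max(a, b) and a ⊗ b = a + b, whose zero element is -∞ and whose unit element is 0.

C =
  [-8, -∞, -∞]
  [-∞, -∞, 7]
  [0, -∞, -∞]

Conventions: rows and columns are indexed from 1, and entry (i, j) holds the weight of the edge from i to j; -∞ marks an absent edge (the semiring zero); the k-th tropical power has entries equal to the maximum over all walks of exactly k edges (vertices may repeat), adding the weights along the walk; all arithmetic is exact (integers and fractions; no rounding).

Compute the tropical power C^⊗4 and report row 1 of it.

C^⊗2:
  [-16, -∞, -∞]
  [7, -∞, -∞]
  [-8, -∞, -∞]
C^⊗3:
  [-24, -∞, -∞]
  [-1, -∞, -∞]
  [-16, -∞, -∞]
C^⊗4:
  [-32, -∞, -∞]
  [-9, -∞, -∞]
  [-24, -∞, -∞]
Answer: row 1 of C^⊗4 = [-32, -∞, -∞]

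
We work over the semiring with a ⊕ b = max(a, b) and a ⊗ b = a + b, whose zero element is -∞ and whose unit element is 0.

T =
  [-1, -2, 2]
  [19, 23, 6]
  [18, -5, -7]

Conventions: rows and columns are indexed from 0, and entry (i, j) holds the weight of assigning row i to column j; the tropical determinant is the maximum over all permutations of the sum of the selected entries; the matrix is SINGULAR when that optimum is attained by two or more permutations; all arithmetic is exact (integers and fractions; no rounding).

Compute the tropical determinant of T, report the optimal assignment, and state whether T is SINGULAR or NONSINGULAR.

σ = (0, 1, 2): (-1) + 23 + (-7) = 15
σ = (0, 2, 1): (-1) + 6 + (-5) = 0
σ = (1, 0, 2): (-2) + 19 + (-7) = 10
σ = (1, 2, 0): (-2) + 6 + 18 = 22
σ = (2, 0, 1): 2 + 19 + (-5) = 16
σ = (2, 1, 0): 2 + 23 + 18 = 43
Optimal value attained by: σ = (2, 1, 0).
Answer: det⊕(T) = 43; verdict: NONSINGULAR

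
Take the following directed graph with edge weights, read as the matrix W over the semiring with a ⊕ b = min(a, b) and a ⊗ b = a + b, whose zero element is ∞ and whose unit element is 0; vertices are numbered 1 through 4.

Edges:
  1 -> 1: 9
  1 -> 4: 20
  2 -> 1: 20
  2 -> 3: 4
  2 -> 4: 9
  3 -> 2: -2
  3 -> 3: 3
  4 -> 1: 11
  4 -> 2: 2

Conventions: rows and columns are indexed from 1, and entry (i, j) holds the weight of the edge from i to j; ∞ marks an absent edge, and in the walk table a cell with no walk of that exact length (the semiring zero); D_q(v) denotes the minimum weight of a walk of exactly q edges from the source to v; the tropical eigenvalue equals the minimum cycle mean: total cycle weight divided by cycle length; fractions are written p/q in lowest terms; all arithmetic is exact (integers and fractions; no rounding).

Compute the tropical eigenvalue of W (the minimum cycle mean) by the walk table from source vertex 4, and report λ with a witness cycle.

q=0: [∞, ∞, ∞, 0]
q=1: [11, 2, ∞, ∞]
q=2: [20, ∞, 6, 11]
q=3: [22, 4, 9, 40]
q=4: [24, 7, 8, 13]
Optimal cycle mean attained by: cycle 2->3->2, total 4 + (-2), length 2.
Answer: λ = 1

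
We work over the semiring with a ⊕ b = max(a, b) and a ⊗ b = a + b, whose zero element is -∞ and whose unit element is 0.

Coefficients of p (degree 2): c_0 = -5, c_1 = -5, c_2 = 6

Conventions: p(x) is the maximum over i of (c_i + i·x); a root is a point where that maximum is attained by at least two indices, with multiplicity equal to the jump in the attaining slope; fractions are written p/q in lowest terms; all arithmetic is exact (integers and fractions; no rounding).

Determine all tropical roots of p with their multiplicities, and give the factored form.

hull edge (i=0, c=-5) to (i=2, c=6): slope 11/2, span 2
Factored form: p(x) = 6 ⊗ (x ⊕ (-11/2)) ⊗ (x ⊕ (-11/2))
Answer: roots = -11/2 (mult 2)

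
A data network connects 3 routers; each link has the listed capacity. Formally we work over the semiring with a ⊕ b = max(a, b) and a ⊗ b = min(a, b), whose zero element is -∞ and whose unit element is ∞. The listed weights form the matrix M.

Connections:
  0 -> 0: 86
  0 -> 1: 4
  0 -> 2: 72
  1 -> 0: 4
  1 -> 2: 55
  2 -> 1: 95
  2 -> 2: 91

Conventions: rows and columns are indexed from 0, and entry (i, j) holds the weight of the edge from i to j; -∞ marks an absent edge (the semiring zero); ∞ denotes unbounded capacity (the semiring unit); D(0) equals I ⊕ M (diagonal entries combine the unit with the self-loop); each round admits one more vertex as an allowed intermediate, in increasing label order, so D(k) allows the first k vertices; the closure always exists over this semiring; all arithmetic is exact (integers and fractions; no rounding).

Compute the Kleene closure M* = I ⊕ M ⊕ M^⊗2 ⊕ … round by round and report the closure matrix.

D(0):
  [∞, 4, 72]
  [4, ∞, 55]
  [-∞, 95, ∞]
D(1):
  [∞, 4, 72]
  [4, ∞, 55]
  [-∞, 95, ∞]
D(2):
  [∞, 4, 72]
  [4, ∞, 55]
  [4, 95, ∞]
D(3):
  [∞, 72, 72]
  [4, ∞, 55]
  [4, 95, ∞]
Answer: M* = [[∞, 72, 72], [4, ∞, 55], [4, 95, ∞]]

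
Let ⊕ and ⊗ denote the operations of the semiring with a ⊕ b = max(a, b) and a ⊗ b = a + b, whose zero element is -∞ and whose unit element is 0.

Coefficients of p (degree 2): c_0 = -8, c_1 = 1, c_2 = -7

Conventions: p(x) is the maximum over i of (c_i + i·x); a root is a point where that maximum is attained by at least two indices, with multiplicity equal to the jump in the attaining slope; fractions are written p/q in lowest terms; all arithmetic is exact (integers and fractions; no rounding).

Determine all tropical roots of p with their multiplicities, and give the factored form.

hull edge (i=0, c=-8) to (i=1, c=1): slope 9, span 1
hull edge (i=1, c=1) to (i=2, c=-7): slope -8, span 1
Factored form: p(x) = -7 ⊗ (x ⊕ (-9)) ⊗ (x ⊕ 8)
Answer: roots = -9 (mult 1), 8 (mult 1)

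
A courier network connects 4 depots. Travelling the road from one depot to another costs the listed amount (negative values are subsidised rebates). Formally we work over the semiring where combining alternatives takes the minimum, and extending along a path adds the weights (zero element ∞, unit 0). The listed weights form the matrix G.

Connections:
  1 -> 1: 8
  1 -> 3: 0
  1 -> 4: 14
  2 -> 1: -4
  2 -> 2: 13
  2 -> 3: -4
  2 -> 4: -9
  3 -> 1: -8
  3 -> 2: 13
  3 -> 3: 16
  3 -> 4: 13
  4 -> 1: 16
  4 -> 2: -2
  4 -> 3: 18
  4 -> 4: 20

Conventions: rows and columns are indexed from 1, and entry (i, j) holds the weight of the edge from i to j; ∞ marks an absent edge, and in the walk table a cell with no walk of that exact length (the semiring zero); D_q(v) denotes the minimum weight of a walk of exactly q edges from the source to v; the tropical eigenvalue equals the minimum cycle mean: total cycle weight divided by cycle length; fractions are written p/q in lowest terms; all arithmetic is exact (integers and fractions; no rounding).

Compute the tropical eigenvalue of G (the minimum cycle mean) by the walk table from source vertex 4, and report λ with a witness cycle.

q=0: [∞, ∞, ∞, 0]
q=1: [16, -2, 18, 20]
q=2: [-6, 11, -6, -11]
q=3: [-14, -13, -6, 2]
q=4: [-17, 0, -17, -22]
Optimal cycle mean attained by: cycle 2->4->2, total (-9) + (-2), length 2.
Answer: λ = -11/2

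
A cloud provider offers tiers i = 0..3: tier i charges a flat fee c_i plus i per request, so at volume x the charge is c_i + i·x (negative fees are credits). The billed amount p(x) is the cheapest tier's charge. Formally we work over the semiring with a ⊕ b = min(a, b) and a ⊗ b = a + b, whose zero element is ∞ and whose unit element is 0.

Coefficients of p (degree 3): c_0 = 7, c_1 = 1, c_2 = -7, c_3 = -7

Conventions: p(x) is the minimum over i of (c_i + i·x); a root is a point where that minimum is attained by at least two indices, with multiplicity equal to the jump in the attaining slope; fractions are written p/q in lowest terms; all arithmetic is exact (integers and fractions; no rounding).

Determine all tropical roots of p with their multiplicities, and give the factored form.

hull edge (i=0, c=7) to (i=2, c=-7): slope -7, span 2
hull edge (i=2, c=-7) to (i=3, c=-7): slope 0, span 1
Factored form: p(x) = -7 ⊗ (x ⊕ 0) ⊗ (x ⊕ 7) ⊗ (x ⊕ 7)
Answer: roots = 0 (mult 1), 7 (mult 2)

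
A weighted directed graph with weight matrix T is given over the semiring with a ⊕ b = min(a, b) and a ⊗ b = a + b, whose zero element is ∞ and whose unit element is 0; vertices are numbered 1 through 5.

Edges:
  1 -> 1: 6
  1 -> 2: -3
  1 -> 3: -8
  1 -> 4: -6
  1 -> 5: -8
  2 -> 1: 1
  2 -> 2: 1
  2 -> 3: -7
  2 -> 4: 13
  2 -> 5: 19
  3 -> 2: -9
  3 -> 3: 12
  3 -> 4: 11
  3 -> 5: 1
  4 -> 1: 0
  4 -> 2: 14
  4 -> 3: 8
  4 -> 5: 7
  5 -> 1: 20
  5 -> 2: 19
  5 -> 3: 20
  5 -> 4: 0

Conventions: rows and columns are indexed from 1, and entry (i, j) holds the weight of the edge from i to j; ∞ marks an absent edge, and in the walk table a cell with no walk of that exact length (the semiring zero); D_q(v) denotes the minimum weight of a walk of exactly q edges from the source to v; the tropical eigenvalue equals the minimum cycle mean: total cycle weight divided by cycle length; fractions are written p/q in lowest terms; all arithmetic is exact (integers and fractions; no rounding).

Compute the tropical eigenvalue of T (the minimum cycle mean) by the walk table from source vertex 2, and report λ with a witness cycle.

q=0: [∞, 0, ∞, ∞, ∞]
q=1: [1, 1, -7, 13, 19]
q=2: [2, -16, -7, -5, -7]
q=3: [-15, -16, -23, -7, -6]
q=4: [-15, -32, -23, -21, -23]
q=5: [-31, -32, -39, -23, -23]
Optimal cycle mean attained by: cycle 2->3->2, total (-7) + (-9), length 2.
Answer: λ = -8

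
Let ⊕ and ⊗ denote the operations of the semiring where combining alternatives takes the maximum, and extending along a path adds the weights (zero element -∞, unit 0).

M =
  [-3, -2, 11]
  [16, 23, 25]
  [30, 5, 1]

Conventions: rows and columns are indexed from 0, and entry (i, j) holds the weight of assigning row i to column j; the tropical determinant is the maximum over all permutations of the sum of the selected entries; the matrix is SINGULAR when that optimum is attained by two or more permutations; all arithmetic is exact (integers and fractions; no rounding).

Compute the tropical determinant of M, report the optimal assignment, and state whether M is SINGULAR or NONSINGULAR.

σ = (0, 1, 2): (-3) + 23 + 1 = 21
σ = (0, 2, 1): (-3) + 25 + 5 = 27
σ = (1, 0, 2): (-2) + 16 + 1 = 15
σ = (1, 2, 0): (-2) + 25 + 30 = 53
σ = (2, 0, 1): 11 + 16 + 5 = 32
σ = (2, 1, 0): 11 + 23 + 30 = 64
Optimal value attained by: σ = (2, 1, 0).
Answer: det⊕(M) = 64; verdict: NONSINGULAR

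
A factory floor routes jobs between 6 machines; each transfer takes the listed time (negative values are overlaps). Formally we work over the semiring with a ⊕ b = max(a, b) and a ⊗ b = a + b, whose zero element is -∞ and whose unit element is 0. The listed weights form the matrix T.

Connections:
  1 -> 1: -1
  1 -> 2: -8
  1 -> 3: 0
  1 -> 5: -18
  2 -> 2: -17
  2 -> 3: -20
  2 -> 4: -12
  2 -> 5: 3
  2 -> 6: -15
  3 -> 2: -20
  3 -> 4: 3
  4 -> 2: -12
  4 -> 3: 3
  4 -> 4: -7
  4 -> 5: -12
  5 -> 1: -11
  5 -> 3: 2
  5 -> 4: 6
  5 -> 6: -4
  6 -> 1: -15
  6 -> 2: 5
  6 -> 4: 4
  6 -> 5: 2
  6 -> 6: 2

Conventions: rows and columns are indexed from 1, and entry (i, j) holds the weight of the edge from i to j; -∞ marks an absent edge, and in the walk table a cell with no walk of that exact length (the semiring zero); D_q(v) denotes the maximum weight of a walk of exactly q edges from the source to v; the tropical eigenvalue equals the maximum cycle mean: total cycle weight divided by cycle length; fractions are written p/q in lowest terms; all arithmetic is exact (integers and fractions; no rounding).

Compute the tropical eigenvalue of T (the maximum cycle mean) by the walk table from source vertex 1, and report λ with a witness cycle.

q=0: [0, -∞, -∞, -∞, -∞, -∞]
q=1: [-1, -8, 0, -∞, -18, -∞]
q=2: [-2, -9, -1, 3, -5, -22]
q=3: [-3, -9, 6, 2, -6, -9]
q=4: [-4, -4, 5, 9, -6, -7]
q=5: [-5, -2, 12, 8, -1, -5]
q=6: [-6, 0, 11, 15, 1, -3]
Optimal cycle mean attained by: cycle 3->4->3, total 3 + 3, length 2.
Answer: λ = 3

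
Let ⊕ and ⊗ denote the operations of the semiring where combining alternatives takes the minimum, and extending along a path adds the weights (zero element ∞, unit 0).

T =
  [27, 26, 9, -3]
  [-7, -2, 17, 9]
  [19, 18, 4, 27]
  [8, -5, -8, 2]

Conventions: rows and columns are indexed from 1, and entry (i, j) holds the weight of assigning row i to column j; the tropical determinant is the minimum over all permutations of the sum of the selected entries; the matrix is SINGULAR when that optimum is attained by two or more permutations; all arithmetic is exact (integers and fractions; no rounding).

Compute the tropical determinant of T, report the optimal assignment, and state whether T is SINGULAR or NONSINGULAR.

σ = (1, 2, 3, 4): 27 + (-2) + 4 + 2 = 31
σ = (1, 2, 4, 3): 27 + (-2) + 27 + (-8) = 44
σ = (1, 3, 2, 4): 27 + 17 + 18 + 2 = 64
σ = (1, 3, 4, 2): 27 + 17 + 27 + (-5) = 66
σ = (1, 4, 2, 3): 27 + 9 + 18 + (-8) = 46
σ = (1, 4, 3, 2): 27 + 9 + 4 + (-5) = 35
σ = (2, 1, 3, 4): 26 + (-7) + 4 + 2 = 25
σ = (2, 1, 4, 3): 26 + (-7) + 27 + (-8) = 38
σ = (2, 3, 1, 4): 26 + 17 + 19 + 2 = 64
σ = (2, 3, 4, 1): 26 + 17 + 27 + 8 = 78
σ = (2, 4, 1, 3): 26 + 9 + 19 + (-8) = 46
σ = (2, 4, 3, 1): 26 + 9 + 4 + 8 = 47
σ = (3, 1, 2, 4): 9 + (-7) + 18 + 2 = 22
σ = (3, 1, 4, 2): 9 + (-7) + 27 + (-5) = 24
σ = (3, 2, 1, 4): 9 + (-2) + 19 + 2 = 28
σ = (3, 2, 4, 1): 9 + (-2) + 27 + 8 = 42
σ = (3, 4, 1, 2): 9 + 9 + 19 + (-5) = 32
σ = (3, 4, 2, 1): 9 + 9 + 18 + 8 = 44
σ = (4, 1, 2, 3): (-3) + (-7) + 18 + (-8) = 0
σ = (4, 1, 3, 2): (-3) + (-7) + 4 + (-5) = -11
σ = (4, 2, 1, 3): (-3) + (-2) + 19 + (-8) = 6
σ = (4, 2, 3, 1): (-3) + (-2) + 4 + 8 = 7
σ = (4, 3, 1, 2): (-3) + 17 + 19 + (-5) = 28
σ = (4, 3, 2, 1): (-3) + 17 + 18 + 8 = 40
Optimal value attained by: σ = (4, 1, 3, 2).
Answer: det⊕(T) = -11; verdict: NONSINGULAR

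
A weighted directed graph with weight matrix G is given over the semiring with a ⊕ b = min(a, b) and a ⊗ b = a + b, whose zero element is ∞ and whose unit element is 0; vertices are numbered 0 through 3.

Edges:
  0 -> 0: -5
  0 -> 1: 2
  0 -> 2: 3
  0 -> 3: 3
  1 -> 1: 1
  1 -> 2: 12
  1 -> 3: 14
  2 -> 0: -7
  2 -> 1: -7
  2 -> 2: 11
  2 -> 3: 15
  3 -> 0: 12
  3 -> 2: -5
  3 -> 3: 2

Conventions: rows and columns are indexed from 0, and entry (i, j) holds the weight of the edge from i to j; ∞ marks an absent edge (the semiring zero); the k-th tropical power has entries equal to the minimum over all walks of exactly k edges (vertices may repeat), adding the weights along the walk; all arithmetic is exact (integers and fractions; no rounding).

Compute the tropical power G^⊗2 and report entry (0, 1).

G^⊗2:
  [-10, -4, -2, -2]
  [5, 2, 9, 15]
  [-12, -6, -4, -4]
  [-12, -12, -3, 4]
Key observation: the optimum is the walk 0->2->1, with weight 3 + (-7) = -4.
Optimal value attained by: walk 0->2->1.
Answer: (G^⊗2)[0][1] = -4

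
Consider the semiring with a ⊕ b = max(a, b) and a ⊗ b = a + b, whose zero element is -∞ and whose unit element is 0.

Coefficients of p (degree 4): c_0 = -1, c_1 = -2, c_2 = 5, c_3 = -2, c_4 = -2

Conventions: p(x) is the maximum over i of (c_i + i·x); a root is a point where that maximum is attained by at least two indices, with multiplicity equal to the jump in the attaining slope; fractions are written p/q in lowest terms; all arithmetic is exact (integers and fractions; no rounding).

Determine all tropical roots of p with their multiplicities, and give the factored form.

hull edge (i=0, c=-1) to (i=2, c=5): slope 3, span 2
hull edge (i=2, c=5) to (i=4, c=-2): slope -7/2, span 2
Factored form: p(x) = -2 ⊗ (x ⊕ (-3)) ⊗ (x ⊕ (-3)) ⊗ (x ⊕ 7/2) ⊗ (x ⊕ 7/2)
Answer: roots = -3 (mult 2), 7/2 (mult 2)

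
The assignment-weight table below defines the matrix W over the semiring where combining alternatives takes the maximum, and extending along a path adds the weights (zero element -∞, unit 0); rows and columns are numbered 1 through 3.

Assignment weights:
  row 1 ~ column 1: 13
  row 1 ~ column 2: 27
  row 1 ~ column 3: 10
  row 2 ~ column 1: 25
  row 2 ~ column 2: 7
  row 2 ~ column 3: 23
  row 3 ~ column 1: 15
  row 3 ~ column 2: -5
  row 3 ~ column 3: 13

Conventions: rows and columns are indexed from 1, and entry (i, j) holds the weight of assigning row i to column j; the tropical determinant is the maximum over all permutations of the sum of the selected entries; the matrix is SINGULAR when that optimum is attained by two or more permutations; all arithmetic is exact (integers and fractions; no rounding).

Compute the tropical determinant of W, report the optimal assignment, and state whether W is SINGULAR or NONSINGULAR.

σ = (1, 2, 3): 13 + 7 + 13 = 33
σ = (1, 3, 2): 13 + 23 + (-5) = 31
σ = (2, 1, 3): 27 + 25 + 13 = 65
σ = (2, 3, 1): 27 + 23 + 15 = 65
σ = (3, 1, 2): 10 + 25 + (-5) = 30
σ = (3, 2, 1): 10 + 7 + 15 = 32
Optimal value attained by: σ = (2, 1, 3).
Answer: det⊕(W) = 65; verdict: SINGULAR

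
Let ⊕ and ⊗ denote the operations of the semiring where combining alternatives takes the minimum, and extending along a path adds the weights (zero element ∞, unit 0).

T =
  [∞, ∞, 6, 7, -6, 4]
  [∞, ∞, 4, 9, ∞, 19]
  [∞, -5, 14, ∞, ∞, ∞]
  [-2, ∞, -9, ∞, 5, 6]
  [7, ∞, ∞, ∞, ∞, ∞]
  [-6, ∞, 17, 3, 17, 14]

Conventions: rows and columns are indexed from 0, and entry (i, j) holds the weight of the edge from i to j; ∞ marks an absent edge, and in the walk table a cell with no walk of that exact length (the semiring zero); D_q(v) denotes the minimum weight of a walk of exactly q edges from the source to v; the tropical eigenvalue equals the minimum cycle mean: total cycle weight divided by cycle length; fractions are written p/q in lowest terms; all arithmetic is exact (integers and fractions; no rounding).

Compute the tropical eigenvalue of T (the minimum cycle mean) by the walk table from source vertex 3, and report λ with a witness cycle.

q=0: [∞, ∞, ∞, 0, ∞, ∞]
q=1: [-2, ∞, -9, ∞, 5, 6]
q=2: [0, -14, 4, 5, -8, 2]
q=3: [-4, -1, -10, -5, -6, 4]
q=4: [-7, -15, -14, 3, -10, 0]
q=5: [-6, -19, -11, -6, -13, -3]
q=6: [-9, -16, -15, -10, -12, -2]
Optimal cycle mean attained by: cycle 1->3->2->1, total 9 + (-9) + (-5), length 3.
Answer: λ = -5/3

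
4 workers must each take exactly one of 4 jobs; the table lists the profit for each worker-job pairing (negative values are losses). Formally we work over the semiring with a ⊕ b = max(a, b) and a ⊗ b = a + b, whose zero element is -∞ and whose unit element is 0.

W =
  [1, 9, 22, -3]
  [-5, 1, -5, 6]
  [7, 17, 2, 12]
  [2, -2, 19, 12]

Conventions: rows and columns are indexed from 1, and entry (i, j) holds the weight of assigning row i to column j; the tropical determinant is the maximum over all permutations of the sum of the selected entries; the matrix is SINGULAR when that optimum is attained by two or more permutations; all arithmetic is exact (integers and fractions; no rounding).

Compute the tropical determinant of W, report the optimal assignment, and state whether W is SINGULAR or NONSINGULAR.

σ = (1, 2, 3, 4): 1 + 1 + 2 + 12 = 16
σ = (1, 2, 4, 3): 1 + 1 + 12 + 19 = 33
σ = (1, 3, 2, 4): 1 + (-5) + 17 + 12 = 25
σ = (1, 3, 4, 2): 1 + (-5) + 12 + (-2) = 6
σ = (1, 4, 2, 3): 1 + 6 + 17 + 19 = 43
σ = (1, 4, 3, 2): 1 + 6 + 2 + (-2) = 7
σ = (2, 1, 3, 4): 9 + (-5) + 2 + 12 = 18
σ = (2, 1, 4, 3): 9 + (-5) + 12 + 19 = 35
σ = (2, 3, 1, 4): 9 + (-5) + 7 + 12 = 23
σ = (2, 3, 4, 1): 9 + (-5) + 12 + 2 = 18
σ = (2, 4, 1, 3): 9 + 6 + 7 + 19 = 41
σ = (2, 4, 3, 1): 9 + 6 + 2 + 2 = 19
σ = (3, 1, 2, 4): 22 + (-5) + 17 + 12 = 46
σ = (3, 1, 4, 2): 22 + (-5) + 12 + (-2) = 27
σ = (3, 2, 1, 4): 22 + 1 + 7 + 12 = 42
σ = (3, 2, 4, 1): 22 + 1 + 12 + 2 = 37
σ = (3, 4, 1, 2): 22 + 6 + 7 + (-2) = 33
σ = (3, 4, 2, 1): 22 + 6 + 17 + 2 = 47
σ = (4, 1, 2, 3): (-3) + (-5) + 17 + 19 = 28
σ = (4, 1, 3, 2): (-3) + (-5) + 2 + (-2) = -8
σ = (4, 2, 1, 3): (-3) + 1 + 7 + 19 = 24
σ = (4, 2, 3, 1): (-3) + 1 + 2 + 2 = 2
σ = (4, 3, 1, 2): (-3) + (-5) + 7 + (-2) = -3
σ = (4, 3, 2, 1): (-3) + (-5) + 17 + 2 = 11
Optimal value attained by: σ = (3, 4, 2, 1).
Answer: det⊕(W) = 47; verdict: NONSINGULAR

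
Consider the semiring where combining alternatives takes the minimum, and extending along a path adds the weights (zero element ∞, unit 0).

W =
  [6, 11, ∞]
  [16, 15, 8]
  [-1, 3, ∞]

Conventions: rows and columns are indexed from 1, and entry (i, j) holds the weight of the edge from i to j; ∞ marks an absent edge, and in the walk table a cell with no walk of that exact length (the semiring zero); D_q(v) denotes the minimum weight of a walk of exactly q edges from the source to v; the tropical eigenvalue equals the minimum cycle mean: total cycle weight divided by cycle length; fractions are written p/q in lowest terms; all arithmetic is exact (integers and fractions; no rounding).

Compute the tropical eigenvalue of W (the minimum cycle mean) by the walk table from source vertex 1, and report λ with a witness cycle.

q=0: [0, ∞, ∞]
q=1: [6, 11, ∞]
q=2: [12, 17, 19]
q=3: [18, 22, 25]
Optimal cycle mean attained by: cycle 2->3->2, total 8 + 3, length 2.
Answer: λ = 11/2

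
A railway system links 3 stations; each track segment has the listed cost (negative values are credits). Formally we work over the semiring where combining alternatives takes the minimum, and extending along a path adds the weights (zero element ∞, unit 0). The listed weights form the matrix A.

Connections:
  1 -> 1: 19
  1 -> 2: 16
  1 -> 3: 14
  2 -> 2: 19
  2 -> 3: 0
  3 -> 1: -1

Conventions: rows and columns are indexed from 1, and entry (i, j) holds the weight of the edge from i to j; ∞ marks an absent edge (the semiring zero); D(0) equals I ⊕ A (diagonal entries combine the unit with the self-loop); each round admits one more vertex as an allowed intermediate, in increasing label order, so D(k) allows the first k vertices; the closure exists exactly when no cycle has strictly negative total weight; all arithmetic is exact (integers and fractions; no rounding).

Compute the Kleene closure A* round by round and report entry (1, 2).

D(0):
  [0, 16, 14]
  [∞, 0, 0]
  [-1, ∞, 0]
D(1):
  [0, 16, 14]
  [∞, 0, 0]
  [-1, 15, 0]
D(2):
  [0, 16, 14]
  [∞, 0, 0]
  [-1, 15, 0]
D(3):
  [0, 16, 14]
  [-1, 0, 0]
  [-1, 15, 0]
Answer: A*[1][2] = 16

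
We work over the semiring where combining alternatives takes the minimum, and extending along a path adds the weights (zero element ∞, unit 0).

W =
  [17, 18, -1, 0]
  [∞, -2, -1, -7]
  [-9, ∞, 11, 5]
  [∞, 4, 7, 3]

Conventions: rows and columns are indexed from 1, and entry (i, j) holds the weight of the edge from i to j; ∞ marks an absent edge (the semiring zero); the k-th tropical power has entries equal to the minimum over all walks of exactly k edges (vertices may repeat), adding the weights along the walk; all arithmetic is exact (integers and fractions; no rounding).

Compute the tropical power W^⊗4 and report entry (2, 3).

W^⊗2:
  [-10, 4, 7, 3]
  [-10, -4, -3, -9]
  [2, 9, -10, -9]
  [-2, 2, 3, -3]
W^⊗3:
  [-2, 2, -11, -10]
  [-12, -6, -11, -11]
  [-19, -5, -2, -6]
  [-6, 0, -3, -5]
W^⊗4:
  [-20, -6, -3, -7]
  [-20, -8, -13, -13]
  [-11, -7, -20, -19]
  [-12, -2, -7, -7]
Key observation: the optimum is the walk 2->2->3->1->3, with weight (-2) + (-1) + (-9) + (-1) = -13.
Optimal value attained by: walk 2->2->3->1->3.
Answer: (W^⊗4)[2][3] = -13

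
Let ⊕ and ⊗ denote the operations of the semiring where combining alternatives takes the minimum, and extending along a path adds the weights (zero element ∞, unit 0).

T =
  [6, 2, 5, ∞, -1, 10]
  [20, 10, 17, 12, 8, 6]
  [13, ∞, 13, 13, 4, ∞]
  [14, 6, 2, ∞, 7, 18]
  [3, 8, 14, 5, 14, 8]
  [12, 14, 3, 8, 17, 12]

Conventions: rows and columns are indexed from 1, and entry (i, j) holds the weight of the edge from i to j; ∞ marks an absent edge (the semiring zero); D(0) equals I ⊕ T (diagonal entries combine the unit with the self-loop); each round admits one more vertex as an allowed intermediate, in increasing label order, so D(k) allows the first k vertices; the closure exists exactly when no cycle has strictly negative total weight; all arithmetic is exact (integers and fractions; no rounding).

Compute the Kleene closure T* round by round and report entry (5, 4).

D(0):
  [0, 2, 5, ∞, -1, 10]
  [20, 0, 17, 12, 8, 6]
  [13, ∞, 0, 13, 4, ∞]
  [14, 6, 2, 0, 7, 18]
  [3, 8, 14, 5, 0, 8]
  [12, 14, 3, 8, 17, 0]
D(1):
  [0, 2, 5, ∞, -1, 10]
  [20, 0, 17, 12, 8, 6]
  [13, 15, 0, 13, 4, 23]
  [14, 6, 2, 0, 7, 18]
  [3, 5, 8, 5, 0, 8]
  [12, 14, 3, 8, 11, 0]
D(2):
  [0, 2, 5, 14, -1, 8]
  [20, 0, 17, 12, 8, 6]
  [13, 15, 0, 13, 4, 21]
  [14, 6, 2, 0, 7, 12]
  [3, 5, 8, 5, 0, 8]
  [12, 14, 3, 8, 11, 0]
D(3):
  [0, 2, 5, 14, -1, 8]
  [20, 0, 17, 12, 8, 6]
  [13, 15, 0, 13, 4, 21]
  [14, 6, 2, 0, 6, 12]
  [3, 5, 8, 5, 0, 8]
  [12, 14, 3, 8, 7, 0]
D(4):
  [0, 2, 5, 14, -1, 8]
  [20, 0, 14, 12, 8, 6]
  [13, 15, 0, 13, 4, 21]
  [14, 6, 2, 0, 6, 12]
  [3, 5, 7, 5, 0, 8]
  [12, 14, 3, 8, 7, 0]
D(5):
  [0, 2, 5, 4, -1, 7]
  [11, 0, 14, 12, 8, 6]
  [7, 9, 0, 9, 4, 12]
  [9, 6, 2, 0, 6, 12]
  [3, 5, 7, 5, 0, 8]
  [10, 12, 3, 8, 7, 0]
D(6):
  [0, 2, 5, 4, -1, 7]
  [11, 0, 9, 12, 8, 6]
  [7, 9, 0, 9, 4, 12]
  [9, 6, 2, 0, 6, 12]
  [3, 5, 7, 5, 0, 8]
  [10, 12, 3, 8, 7, 0]
Answer: T*[5][4] = 5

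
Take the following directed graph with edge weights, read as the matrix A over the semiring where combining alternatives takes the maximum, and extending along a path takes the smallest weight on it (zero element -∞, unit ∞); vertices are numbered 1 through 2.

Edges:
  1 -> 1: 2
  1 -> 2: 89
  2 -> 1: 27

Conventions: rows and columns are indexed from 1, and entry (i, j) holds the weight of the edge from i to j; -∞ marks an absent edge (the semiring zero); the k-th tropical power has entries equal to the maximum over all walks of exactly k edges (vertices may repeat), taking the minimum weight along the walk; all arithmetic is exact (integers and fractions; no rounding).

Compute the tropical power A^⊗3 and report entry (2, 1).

A^⊗2:
  [27, 2]
  [2, 27]
A^⊗3:
  [2, 27]
  [27, 2]
Key observation: the optimum is the walk 2->1->2->1, with weight 27 min 89 min 27 = 27.
Optimal value attained by: walk 2->1->2->1.
Answer: (A^⊗3)[2][1] = 27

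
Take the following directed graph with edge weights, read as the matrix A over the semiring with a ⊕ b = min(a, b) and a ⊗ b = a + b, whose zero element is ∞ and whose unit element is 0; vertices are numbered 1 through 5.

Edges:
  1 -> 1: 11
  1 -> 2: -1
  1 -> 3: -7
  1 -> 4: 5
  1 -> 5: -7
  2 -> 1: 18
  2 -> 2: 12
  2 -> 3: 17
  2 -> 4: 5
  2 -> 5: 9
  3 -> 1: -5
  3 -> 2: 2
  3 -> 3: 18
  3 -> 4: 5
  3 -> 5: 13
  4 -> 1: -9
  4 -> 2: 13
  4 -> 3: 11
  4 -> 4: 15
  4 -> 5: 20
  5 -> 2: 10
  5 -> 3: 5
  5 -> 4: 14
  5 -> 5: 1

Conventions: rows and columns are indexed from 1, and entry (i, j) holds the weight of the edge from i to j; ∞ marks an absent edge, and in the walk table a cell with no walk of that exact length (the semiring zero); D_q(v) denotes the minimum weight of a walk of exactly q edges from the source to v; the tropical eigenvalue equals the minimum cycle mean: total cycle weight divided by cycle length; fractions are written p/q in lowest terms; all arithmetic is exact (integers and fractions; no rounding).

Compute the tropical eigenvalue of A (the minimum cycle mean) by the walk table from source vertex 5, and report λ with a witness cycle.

q=0: [∞, ∞, ∞, ∞, 0]
q=1: [∞, 10, 5, 14, 1]
q=2: [0, 7, 6, 10, 2]
q=3: [1, -1, -7, 5, -7]
q=4: [-12, -5, -6, -2, -6]
q=5: [-11, -13, -19, -7, -19]
Optimal cycle mean attained by: cycle 1->3->1, total (-7) + (-5), length 2.
Answer: λ = -6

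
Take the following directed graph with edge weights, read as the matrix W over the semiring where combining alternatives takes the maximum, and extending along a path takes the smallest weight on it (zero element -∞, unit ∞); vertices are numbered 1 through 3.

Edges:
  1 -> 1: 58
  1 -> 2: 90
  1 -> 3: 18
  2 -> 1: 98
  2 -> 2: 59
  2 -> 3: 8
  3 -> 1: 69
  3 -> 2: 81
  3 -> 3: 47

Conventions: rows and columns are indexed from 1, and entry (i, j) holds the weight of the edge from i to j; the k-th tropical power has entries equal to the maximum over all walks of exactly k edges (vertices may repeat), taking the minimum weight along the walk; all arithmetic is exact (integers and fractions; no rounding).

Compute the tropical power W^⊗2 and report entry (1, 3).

W^⊗2:
  [90, 59, 18]
  [59, 90, 18]
  [81, 69, 47]
Key observation: the optimum is the walk 1->1->3, with weight 58 min 18 = 18.
Optimal value attained by: walk 1->1->3.
Answer: (W^⊗2)[1][3] = 18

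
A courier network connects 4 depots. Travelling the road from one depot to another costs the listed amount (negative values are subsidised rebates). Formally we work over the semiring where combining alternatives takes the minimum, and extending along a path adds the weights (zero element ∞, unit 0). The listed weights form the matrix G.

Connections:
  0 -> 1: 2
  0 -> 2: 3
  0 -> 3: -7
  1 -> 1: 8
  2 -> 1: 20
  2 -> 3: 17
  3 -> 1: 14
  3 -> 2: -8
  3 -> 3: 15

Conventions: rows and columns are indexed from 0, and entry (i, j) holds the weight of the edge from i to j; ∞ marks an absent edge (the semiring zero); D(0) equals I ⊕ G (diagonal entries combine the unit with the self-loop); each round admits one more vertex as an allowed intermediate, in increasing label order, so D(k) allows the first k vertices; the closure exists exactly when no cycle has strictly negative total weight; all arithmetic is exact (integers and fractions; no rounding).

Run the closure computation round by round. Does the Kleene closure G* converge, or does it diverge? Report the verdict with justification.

D(0):
  [0, 2, 3, -7]
  [∞, 0, ∞, ∞]
  [∞, 20, 0, 17]
  [∞, 14, -8, 0]
D(1):
  [0, 2, 3, -7]
  [∞, 0, ∞, ∞]
  [∞, 20, 0, 17]
  [∞, 14, -8, 0]
D(2):
  [0, 2, 3, -7]
  [∞, 0, ∞, ∞]
  [∞, 20, 0, 17]
  [∞, 14, -8, 0]
D(3):
  [0, 2, 3, -7]
  [∞, 0, ∞, ∞]
  [∞, 20, 0, 17]
  [∞, 12, -8, 0]
D(4):
  [0, 2, -15, -7]
  [∞, 0, ∞, ∞]
  [∞, 20, 0, 17]
  [∞, 12, -8, 0]
Key observation: every diagonal entry stays at the unit through all rounds, so no improving cycle exists.
Answer: CONVERGES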